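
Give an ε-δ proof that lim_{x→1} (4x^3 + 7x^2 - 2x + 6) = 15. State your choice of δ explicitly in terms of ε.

δ = min(2, ε/78)

Suppose ε > 0. We want δ > 0 such that 0 < |x − 1| < δ implies |(4x^3 + 7x^2 - 2x + 6) − 15| < ε.
(4x^3 + 7x^2 - 2x + 6) − 15 = 4x^3 + 7x^2 - 2x - 9 = (x − 1)(4x^2 + 11x + 9).
So |(4x^3 + 7x^2 - 2x + 6) − 15| = |x − 1|·|4x^2 + 11x + 9|.
Require δ ≤ 2. Then |x − 1| < 2 gives |x| < 3, and by the triangle inequality |4x^2 + 11x + 9| ≤ 4·3^2 + 11·3 + 9 = 78.
Hence |(4x^3 + 7x^2 - 2x + 6) − 15| ≤ 78|x − 1| < ε provided |x − 1| < ε/78.
Take δ = min(2, ε/78). Then 0 < |x − 1| < δ gives both |x − 1| < 2 and |x − 1| < ε/78, so |(4x^3 + 7x^2 - 2x + 6) − 15| < ε.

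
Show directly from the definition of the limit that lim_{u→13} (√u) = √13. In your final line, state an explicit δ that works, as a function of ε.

δ = min(13, √13·ε)

Let ε > 0 be given. We want δ > 0 such that 0 < |u − 13| < δ implies |√u − √13| < ε.
Multiplying by the conjugate, |√u − √13| = |u − 13|/(√u + √13).
Restrict δ ≤ 13 so that |u − 13| < 13 forces u > 0, and then √u + √13 > √13.
Hence |√u − √13| < |u − 13|/√13, which is < ε once |u − 13| < √13·ε.
Take δ = min(13, √13·ε). If 0 < |u − 13| < δ then u > 0 and |√u − √13| < |u − 13|/√13 < ε.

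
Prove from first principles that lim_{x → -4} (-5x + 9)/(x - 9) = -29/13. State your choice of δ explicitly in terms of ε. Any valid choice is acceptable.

Let ε > 0. We want δ > 0 with 0 < |x + 4| < δ ⇒ |(-5x + 9)/(x - 9) + 29/13| < ε.
Combining over a common denominator, (-5x + 9)/(x - 9) + 29/13 = [(-5x + 9)·(-13) − 29·(x - 9)] / [(-13)·(x - 9)] = 36(x + 4) / ((-13)(x - 9)).
So |(-5x + 9)/(x - 9) + 29/13| = 36|x + 4| / (13·|x − 9|).
Restrict δ ≤ 13/2. Then |x + 4| < 13/2 gives |x − 9| = |(x + 4) + (-13)| ≥ 13 − 13/2 = 13/2.
Hence |(-5x + 9)/(x - 9) + 29/13| < 36|x + 4|/(13·(13/2)) = (72/169)|x + 4|, which is < ε once |x + 4| < (169/72)ε.
Take δ = min(13/2, (169/72)ε). Then 0 < |x + 4| < δ forces both bounds, so |(-5x + 9)/(x - 9) + 29/13| < ε.

δ = min(13/2, (169/72)ε)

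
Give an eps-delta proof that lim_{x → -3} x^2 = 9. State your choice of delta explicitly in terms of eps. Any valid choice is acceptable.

Let eps > 0 be given. We seek delta > 0 with 0 < |x + 3| < delta ⇒ |x^2 − 9| < eps.
Factor: x^2 − 9 = (x + 3)(x - 3), so |x^2 − 9| = |x + 3|·|x - 3|.
Restrict delta ≤ 2. Then |x + 3| < 2 gives |x| < 5, so by the triangle inequality |x - 3| ≤ 5 + 3 = 8.
Hence |x^2 − 9| ≤ 8|x + 3|, which is < eps once |x + 3| < eps/8.
Take delta = min(2, eps/8). If 0 < |x + 3| < delta then both bounds hold and |x^2 − 9| ≤ 8|x + 3| < 8·(eps/8) = eps.

delta = min(2, eps/8)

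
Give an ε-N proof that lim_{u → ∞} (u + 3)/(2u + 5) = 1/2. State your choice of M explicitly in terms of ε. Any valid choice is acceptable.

Suppose ε > 0. We seek M > 0 such that u > M implies |(u + 3)/(2u + 5) − (1/2)| < ε.
(u + 3)/(2u + 5) − (1/2) = (2(u + 3) − (2u + 5)) / (2(2u + 5)) = 1/(2(2u + 5)).
For u > 0 we have 2u + 5 > 2u, so |(u + 3)/(2u + 5) − (1/2)| = 1/(2(2u + 5)) < 1/(2·2u) = (1/4)/u.
Thus |(u + 3)/(2u + 5) − (1/2)| < ε whenever u > (1/4)/ε.
Take M = (1/4)/ε. If u > M then |(u + 3)/(2u + 5) − (1/2)| < (1/4)/u < ε.

M = (1/4)/ε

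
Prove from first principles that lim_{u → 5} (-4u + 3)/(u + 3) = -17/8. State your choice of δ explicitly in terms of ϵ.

Let ϵ > 0 be given. We want δ > 0 with 0 < |u − 5| < δ ⇒ |(-4u + 3)/(u + 3) + 17/8| < ϵ.
Combining over a common denominator, (-4u + 3)/(u + 3) + 17/8 = [(-4u + 3)·8 − (-17)·(u + 3)] / [8·(u + 3)] = -15(u − 5) / (8(u + 3)).
So |(-4u + 3)/(u + 3) + 17/8| = 15|u − 5| / (8·|u + 3|).
Require δ ≤ 4, so |u + 3| ≥ |8| − |u − 5| > 8 − 4 = 4.
Hence |(-4u + 3)/(u + 3) + 17/8| < 15|u − 5|/(8·4) = (15/32)|u − 5|, which is < ϵ once |u − 5| < (32/15)ϵ.
Take δ = min(4, (32/15)ϵ). Then 0 < |u − 5| < δ forces both bounds, so |(-4u + 3)/(u + 3) + 17/8| < ϵ.

δ = min(4, (32/15)ϵ)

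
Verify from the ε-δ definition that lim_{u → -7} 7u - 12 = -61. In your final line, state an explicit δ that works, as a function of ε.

Let ε > 0 be given. We need δ > 0 so that 0 < |u + 7| < δ implies |(7u - 12) + 61| < ε.
|(7u - 12) + 61| = |7u + 49| = 7|u + 7|.
So 7|u + 7| < ε exactly when |u + 7| < ε/7.
Choosing δ = ε/7 gives |(7u - 12) + 61| = 7|u + 7| < ε whenever |u + 7| < δ.

δ = ε/7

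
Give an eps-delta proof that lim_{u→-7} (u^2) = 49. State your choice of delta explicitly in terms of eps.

Let eps > 0. We seek delta > 0 with 0 < |u + 7| < delta ⇒ |u^2 − 49| < eps.
Factor: u^2 − 49 = (u + 7)(u - 7), so |u^2 − 49| = |u + 7|·|u - 7|.
Restrict delta ≤ 1. Then |u + 7| < 1 gives |u| < 8, so by the triangle inequality |u - 7| ≤ 8 + 7 = 15.
Hence |u^2 − 49| ≤ 15|u + 7|, which is < eps once |u + 7| < eps/15.
Take delta = min(1, eps/15). If 0 < |u + 7| < delta then both bounds hold and |u^2 − 49| ≤ 15|u + 7| < 15·(eps/15) = eps.

delta = min(1, eps/15)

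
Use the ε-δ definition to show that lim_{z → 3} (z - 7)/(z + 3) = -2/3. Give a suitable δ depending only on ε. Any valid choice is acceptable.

Fix ε > 0. We want δ > 0 with 0 < |z − 3| < δ ⇒ |(z - 7)/(z + 3) + 2/3| < ε.
Combining over a common denominator, (z - 7)/(z + 3) + 2/3 = [(z - 7)·6 − (-4)·(z + 3)] / [6·(z + 3)] = 10(z − 3) / (6(z + 3)).
So |(z - 7)/(z + 3) + 2/3| = 10|z − 3| / (6·|z + 3|).
Restrict δ ≤ 3. Then |z − 3| < 3 gives |z + 3| = |(z − 3) + 6| ≥ 6 − 3 = 3.
Hence |(z - 7)/(z + 3) + 2/3| < 10|z − 3|/(6·3) = (5/9)|z − 3|, which is < ε once |z − 3| < (9/5)ε.
Take δ = min(3, (9/5)ε). Then 0 < |z − 3| < δ forces both bounds, so |(z - 7)/(z + 3) + 2/3| < ε.

δ = min(3, (9/5)ε)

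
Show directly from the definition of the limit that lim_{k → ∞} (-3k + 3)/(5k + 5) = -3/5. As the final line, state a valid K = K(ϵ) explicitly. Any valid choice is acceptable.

K = (6/5)/ϵ

Suppose ϵ > 0. For k ≥ 1, |(-3k + 3)/(5k + 5) + 3/5| = |30|/(5(5k + 5)) = 30/(5(5k + 5)).
Since 5k + 5 ≥ 5k for k ≥ 1, this is ≤ 30/(5·5k) = (6/5)/k.
So |(-3k + 3)/(5k + 5) + 3/5| < ϵ whenever k > (6/5)/ϵ.
Take K = (6/5)/ϵ. If k > K then |(-3k + 3)/(5k + 5) + 3/5| ≤ (6/5)/k < ϵ.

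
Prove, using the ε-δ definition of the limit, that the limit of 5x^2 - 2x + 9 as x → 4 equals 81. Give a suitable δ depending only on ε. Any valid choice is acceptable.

δ = min(1, ε/43)

Let ε > 0 be given. We want δ > 0 such that 0 < |x − 4| < δ implies |(5x^2 - 2x + 9) − 81| < ε.
(5x^2 - 2x + 9) − 81 = 5x^2 - 2x - 72 = (x − 4)(5x + 18).
So |(5x^2 - 2x + 9) − 81| = |x − 4|·|5x + 18|.
Assume first that |x − 4| < 1, so |x| < 5. Then |5x + 18| ≤ 5·5 + 18 = 43.
Hence |(5x^2 - 2x + 9) − 81| ≤ 43|x − 4| < ε provided |x − 4| < ε/43.
Take δ = min(1, ε/43). Then 0 < |x − 4| < δ gives both |x − 4| < 1 and |x − 4| < ε/43, so |(5x^2 - 2x + 9) − 81| < ε.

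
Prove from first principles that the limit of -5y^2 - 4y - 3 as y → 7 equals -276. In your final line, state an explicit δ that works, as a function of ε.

δ = min(1, ε/79)

Let ε > 0. We want δ > 0 such that 0 < |y − 7| < δ implies |(-5y^2 - 4y - 3) + 276| < ε.
(-5y^2 - 4y - 3) + 276 = -5y^2 - 4y + 273 = (y − 7)(-5y - 39).
So |(-5y^2 - 4y - 3) + 276| = |y − 7|·|-5y - 39|.
Assume first that |y − 7| < 1, so |y| < 8. Then |-5y - 39| ≤ 5·8 + 39 = 79.
Hence |(-5y^2 - 4y - 3) + 276| ≤ 79|y − 7| < ε provided |y − 7| < ε/79.
Take δ = min(1, ε/79). Then 0 < |y − 7| < δ gives both |y − 7| < 1 and |y − 7| < ε/79, so |(-5y^2 - 4y - 3) + 276| < ε.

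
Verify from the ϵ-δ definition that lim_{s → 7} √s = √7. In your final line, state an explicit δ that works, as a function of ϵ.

Suppose ϵ > 0. We want δ > 0 such that 0 < |s − 7| < δ implies |√s − √7| < ϵ.
Multiplying by the conjugate, |√s − √7| = |s − 7|/(√s + √7).
Restrict δ ≤ 7 so that |s − 7| < 7 forces s > 0, and then √s + √7 > √7.
Hence |√s − √7| < |s − 7|/√7, which is < ϵ once |s − 7| < √7·ϵ.
Take δ = min(7, √7·ϵ). If 0 < |s − 7| < δ then s > 0 and |√s − √7| < |s − 7|/√7 < ϵ.

δ = min(7, √7·ϵ)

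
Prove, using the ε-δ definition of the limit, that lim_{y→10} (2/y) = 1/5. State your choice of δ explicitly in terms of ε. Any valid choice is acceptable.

δ = min(5, 25ε)

Suppose ε > 0. We seek δ > 0 such that 0 < |y − 10| < δ implies |2/y − (1/5)| < ε.
|2/y − (1/5)| = 2·|10 − y|/(10·|y|) = 2|y − 10|/(10|y|).
Require δ ≤ 5 so that |y| > 10 − 5 = 5, hence 10|y| > 50.
Then |2/y − (1/5)| < 2|y − 10|/50, which is < ε when |y − 10| < 25ε.
Take δ = min(5, 25ε). Then 0 < |y − 10| < δ gives both |y − 10| < 5 and |y − 10| < 25ε, so |2/y − (1/5)| < ε.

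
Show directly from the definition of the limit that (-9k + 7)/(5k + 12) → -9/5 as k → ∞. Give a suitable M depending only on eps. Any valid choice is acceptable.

M = (143/25)/eps

Suppose eps > 0. For k ≥ 1, |(-9k + 7)/(5k + 12) + 9/5| = |143|/(5(5k + 12)) = 143/(5(5k + 12)).
Since 5k + 12 ≥ 5k for k ≥ 1, this is ≤ 143/(5·5k) = (143/25)/k.
So |(-9k + 7)/(5k + 12) + 9/5| < eps whenever k > (143/25)/eps.
Take M = (143/25)/eps. If k > M then |(-9k + 7)/(5k + 12) + 9/5| ≤ (143/25)/k < eps.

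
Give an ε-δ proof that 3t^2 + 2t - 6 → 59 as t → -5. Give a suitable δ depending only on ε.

Suppose ε > 0. We want δ > 0 such that 0 < |t + 5| < δ implies |(3t^2 + 2t - 6) − 59| < ε.
(3t^2 + 2t - 6) − 59 = 3t^2 + 2t - 65 = (t + 5)(3t - 13).
So |(3t^2 + 2t - 6) − 59| = |t + 5|·|3t - 13|.
Assume first that |t + 5| < 2, so |t| < 7. Then |3t - 13| ≤ 3·7 + 13 = 34.
Hence |(3t^2 + 2t - 6) − 59| ≤ 34|t + 5| < ε provided |t + 5| < ε/34.
Choosing δ = min(2, ε/34) ensures both conditions, hence |(3t^2 + 2t - 6) − 59| < ε.

δ = min(2, ε/34)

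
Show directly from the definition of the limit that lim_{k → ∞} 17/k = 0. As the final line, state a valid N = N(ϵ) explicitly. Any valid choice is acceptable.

N = 17/ϵ

Let ϵ > 0. For k ≥ 1, |17/k − 0| = 17/(k) ≤ 17/k.
We need 17/k < ϵ, i.e. k > 17/ϵ.
Take N = 17/ϵ. If k > N then |17/k| ≤ 17/k < ϵ.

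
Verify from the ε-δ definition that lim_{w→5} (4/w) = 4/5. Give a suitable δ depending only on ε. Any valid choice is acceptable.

δ = min(5/2, (25/8)ε)

Suppose ε > 0. We seek δ > 0 such that 0 < |w − 5| < δ implies |4/w − (4/5)| < ε.
|4/w − (4/5)| = 4·|5 − w|/(5·|w|) = 4|w − 5|/(5|w|).
Require δ ≤ 5/2 so that |w| > 5 − 5/2 = 5/2, hence 5|w| > 25/2.
Then |4/w − (4/5)| < 4|w − 5|/(25/2), which is < ε when |w − 5| < (25/8)ε.
Take δ = min(5/2, (25/8)ε). Then 0 < |w − 5| < δ gives both |w − 5| < 5/2 and |w − 5| < (25/8)ε, so |4/w − (4/5)| < ε.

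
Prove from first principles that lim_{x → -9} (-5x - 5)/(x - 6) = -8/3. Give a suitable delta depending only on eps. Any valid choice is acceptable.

Fix eps > 0. We want delta > 0 with 0 < |x + 9| < delta ⇒ |(-5x - 5)/(x - 6) + 8/3| < eps.
Combining over a common denominator, (-5x - 5)/(x - 6) + 8/3 = [(-5x - 5)·(-15) − 40·(x - 6)] / [(-15)·(x - 6)] = 35(x + 9) / ((-15)(x - 6)).
So |(-5x - 5)/(x - 6) + 8/3| = 35|x + 9| / (15·|x − 6|).
Require delta ≤ 15/2, so |x − 6| ≥ |-15| − |x + 9| > 15 − 15/2 = 15/2.
Hence |(-5x - 5)/(x - 6) + 8/3| < 35|x + 9|/(15·(15/2)) = (14/45)|x + 9|, which is < eps once |x + 9| < (45/14)eps.
Take delta = min(15/2, (45/14)eps). Then 0 < |x + 9| < delta forces both bounds, so |(-5x - 5)/(x - 6) + 8/3| < eps.

delta = min(15/2, (45/14)eps)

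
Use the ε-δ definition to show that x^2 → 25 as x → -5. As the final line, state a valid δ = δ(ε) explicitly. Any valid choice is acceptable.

δ = min(1, ε/11)

Let ε > 0 be given. We seek δ > 0 with 0 < |x + 5| < δ ⇒ |x^2 − 25| < ε.
Factor: x^2 − 25 = (x + 5)(x - 5), so |x^2 − 25| = |x + 5|·|x - 5|.
Impose δ ≤ 1 so that |x| < 6; then |x - 5| ≤ 11.
Hence |x^2 − 25| ≤ 11|x + 5|, which is < ε once |x + 5| < ε/11.
Take δ = min(1, ε/11). If 0 < |x + 5| < δ then both bounds hold and |x^2 − 25| ≤ 11|x + 5| < 11·(ε/11) = ε.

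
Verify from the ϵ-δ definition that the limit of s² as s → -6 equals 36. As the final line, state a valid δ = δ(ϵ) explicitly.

δ = min(1, ϵ/13)

Let ϵ > 0. We seek δ > 0 with 0 < |s + 6| < δ ⇒ |s² − 36| < ϵ.
Factor: s² − 36 = (s + 6)(s - 6), so |s² − 36| = |s + 6|·|s - 6|.
Restrict δ ≤ 1. Then |s + 6| < 1 gives |s| < 7, so by the triangle inequality |s - 6| ≤ 7 + 6 = 13.
Hence |s² − 36| ≤ 13|s + 6|, which is < ϵ once |s + 6| < ϵ/13.
Take δ = min(1, ϵ/13). If 0 < |s + 6| < δ then both bounds hold and |s² − 36| ≤ 13|s + 6| < 13·(ϵ/13) = ϵ.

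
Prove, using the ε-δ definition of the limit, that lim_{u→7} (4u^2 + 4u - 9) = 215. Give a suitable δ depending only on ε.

δ = min(2, ε/68)

Fix ε > 0. We want δ > 0 such that 0 < |u − 7| < δ implies |(4u^2 + 4u - 9) − 215| < ε.
(4u^2 + 4u - 9) − 215 = 4u^2 + 4u - 224 = (u − 7)(4u + 32).
So |(4u^2 + 4u - 9) − 215| = |u − 7|·|4u + 32|.
Assume first that |u − 7| < 2, so |u| < 9. Then |4u + 32| ≤ 4·9 + 32 = 68.
Hence |(4u^2 + 4u - 9) − 215| ≤ 68|u − 7| < ε provided |u − 7| < ε/68.
Take δ = min(2, ε/68). Then 0 < |u − 7| < δ gives both |u − 7| < 2 and |u − 7| < ε/68, so |(4u^2 + 4u - 9) − 215| < ε.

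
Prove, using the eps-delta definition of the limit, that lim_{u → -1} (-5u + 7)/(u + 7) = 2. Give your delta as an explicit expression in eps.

delta = min(3, (3/7)eps)

Fix eps > 0. We want delta > 0 with 0 < |u + 1| < delta ⇒ |(-5u + 7)/(u + 7) − 2| < eps.
Combining over a common denominator, (-5u + 7)/(u + 7) − 2 = [(-5u + 7)·6 − 12·(u + 7)] / [6·(u + 7)] = -42(u + 1) / (6(u + 7)).
So |(-5u + 7)/(u + 7) − 2| = 42|u + 1| / (6·|u + 7|).
Require delta ≤ 3, so |u + 7| ≥ |6| − |u + 1| > 6 − 3 = 3.
Hence |(-5u + 7)/(u + 7) − 2| < 42|u + 1|/(6·3) = (7/3)|u + 1|, which is < eps once |u + 1| < (3/7)eps.
Take delta = min(3, (3/7)eps). Then 0 < |u + 1| < delta forces both bounds, so |(-5u + 7)/(u + 7) − 2| < eps.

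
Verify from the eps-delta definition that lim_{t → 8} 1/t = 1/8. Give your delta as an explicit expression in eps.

Let eps > 0 be given. We seek delta > 0 such that 0 < |t − 8| < delta implies |1/t − (1/8)| < eps.
|1/t − (1/8)| = |8 − t|/(8·|t|) = |t − 8|/(8|t|).
Restrict delta ≤ 4. Then |t − 8| < 4 gives |t| > 4, so 8|t| > 32.
Then |1/t − (1/8)| < |t − 8|/32, which is < eps when |t − 8| < 32eps.
Take delta = min(4, 32eps). Then 0 < |t − 8| < delta gives both |t − 8| < 4 and |t − 8| < 32eps, so |1/t − (1/8)| < eps.

delta = min(4, 32eps)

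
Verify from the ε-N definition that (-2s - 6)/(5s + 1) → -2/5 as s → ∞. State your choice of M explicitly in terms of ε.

M = (28/25)/ε

Let ε > 0. We seek M > 0 such that s > M implies |(-2s - 6)/(5s + 1) + 2/5| < ε.
(-2s - 6)/(5s + 1) + 2/5 = (5(-2s - 6) − (-2)(5s + 1)) / (5(5s + 1)) = -28/(5(5s + 1)).
For s > 0 we have 5s + 1 > 5s, so |(-2s - 6)/(5s + 1) + 2/5| = 28/(5(5s + 1)) < 28/(5·5s) = (28/25)/s.
Thus |(-2s - 6)/(5s + 1) + 2/5| < ε whenever s > (28/25)/ε.
Take M = (28/25)/ε. If s > M then |(-2s - 6)/(5s + 1) + 2/5| < (28/25)/s < ε.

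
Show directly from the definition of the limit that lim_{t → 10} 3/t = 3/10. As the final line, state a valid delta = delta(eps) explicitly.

delta = min(5, (50/3)eps)

Let eps > 0. We seek delta > 0 such that 0 < |t − 10| < delta implies |3/t − (3/10)| < eps.
|3/t − (3/10)| = 3·|10 − t|/(10·|t|) = 3|t − 10|/(10|t|).
Require delta ≤ 5 so that |t| > 10 − 5 = 5, hence 10|t| > 50.
Then |3/t − (3/10)| < 3|t − 10|/50, which is < eps when |t − 10| < (50/3)eps.
Take delta = min(5, (50/3)eps). Then 0 < |t − 10| < delta gives both |t − 10| < 5 and |t − 10| < (50/3)eps, so |3/t − (3/10)| < eps.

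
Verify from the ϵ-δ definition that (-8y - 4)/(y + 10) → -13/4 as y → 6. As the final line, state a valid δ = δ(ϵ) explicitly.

δ = min(8, (32/19)ϵ)

Fix ϵ > 0. We want δ > 0 with 0 < |y − 6| < δ ⇒ |(-8y - 4)/(y + 10) + 13/4| < ϵ.
Combining over a common denominator, (-8y - 4)/(y + 10) + 13/4 = [(-8y - 4)·16 − (-52)·(y + 10)] / [16·(y + 10)] = -76(y − 6) / (16(y + 10)).
So |(-8y - 4)/(y + 10) + 13/4| = 76|y − 6| / (16·|y + 10|).
Restrict δ ≤ 8. Then |y − 6| < 8 gives |y + 10| = |(y − 6) + 16| ≥ 16 − 8 = 8.
Hence |(-8y - 4)/(y + 10) + 13/4| < 76|y − 6|/(16·8) = (19/32)|y − 6|, which is < ϵ once |y − 6| < (32/19)ϵ.
Take δ = min(8, (32/19)ϵ). Then 0 < |y − 6| < δ forces both bounds, so |(-8y - 4)/(y + 10) + 13/4| < ϵ.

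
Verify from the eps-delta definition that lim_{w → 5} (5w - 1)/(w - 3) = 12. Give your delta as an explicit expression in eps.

Suppose eps > 0. We want delta > 0 with 0 < |w − 5| < delta ⇒ |(5w - 1)/(w - 3) − 12| < eps.
Combining over a common denominator, (5w - 1)/(w - 3) − 12 = [(5w - 1)·2 − 24·(w - 3)] / [2·(w - 3)] = -14(w − 5) / (2(w - 3)).
So |(5w - 1)/(w - 3) − 12| = 14|w − 5| / (2·|w − 3|).
Require delta ≤ 1, so |w − 3| ≥ |2| − |w − 5| > 2 − 1 = 1.
Hence |(5w - 1)/(w - 3) − 12| < 14|w − 5|/(2·1) = 7|w − 5|, which is < eps once |w − 5| < (1/7)eps.
Take delta = min(1, (1/7)eps). Then 0 < |w − 5| < delta forces both bounds, so |(5w - 1)/(w - 3) − 12| < eps.

delta = min(1, (1/7)eps)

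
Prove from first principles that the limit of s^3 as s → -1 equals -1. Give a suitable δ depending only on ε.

Let ε > 0. We seek δ > 0 with 0 < |s + 1| < δ ⇒ |s^3 + 1| < ε.
Factor: s^3 + 1 = (s + 1)(s^2 - s + 1), so |s^3 + 1| = |s + 1|·|s^2 - s + 1|.
Impose δ ≤ 1 so that |s| < 2; then |s^2 - s + 1| ≤ 7.
Hence |s^3 + 1| ≤ 7|s + 1|, which is < ε once |s + 1| < ε/7.
Take δ = min(1, ε/7). If 0 < |s + 1| < δ then both bounds hold and |s^3 + 1| ≤ 7|s + 1| < 7·(ε/7) = ε.

δ = min(1, ε/7)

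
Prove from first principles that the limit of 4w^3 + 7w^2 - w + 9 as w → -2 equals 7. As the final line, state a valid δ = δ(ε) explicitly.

δ = min(1, ε/40)

Fix ε > 0. We want δ > 0 such that 0 < |w + 2| < δ implies |(4w^3 + 7w^2 - w + 9) − 7| < ε.
(4w^3 + 7w^2 - w + 9) − 7 = 4w^3 + 7w^2 - w + 2 = (w + 2)(4w^2 - w + 1).
So |(4w^3 + 7w^2 - w + 9) − 7| = |w + 2|·|4w^2 - w + 1|.
Require δ ≤ 1. Then |w + 2| < 1 gives |w| < 3, and by the triangle inequality |4w^2 - w + 1| ≤ 4·3^2 + 3 + 1 = 40.
Hence |(4w^3 + 7w^2 - w + 9) − 7| ≤ 40|w + 2| < ε provided |w + 2| < ε/40.
Choosing δ = min(1, ε/40) ensures both conditions, hence |(4w^3 + 7w^2 - w + 9) − 7| < ε.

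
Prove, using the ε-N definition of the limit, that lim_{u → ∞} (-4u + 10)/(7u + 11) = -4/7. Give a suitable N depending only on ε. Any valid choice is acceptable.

Let ε > 0. We seek N > 0 such that u > N implies |(-4u + 10)/(7u + 11) + 4/7| < ε.
(-4u + 10)/(7u + 11) + 4/7 = (7(-4u + 10) − (-4)(7u + 11)) / (7(7u + 11)) = 114/(7(7u + 11)).
For u > 0 we have 7u + 11 > 7u, so |(-4u + 10)/(7u + 11) + 4/7| = 114/(7(7u + 11)) < 114/(7·7u) = (114/49)/u.
Thus |(-4u + 10)/(7u + 11) + 4/7| < ε whenever u > (114/49)/ε.
Take N = (114/49)/ε. If u > N then |(-4u + 10)/(7u + 11) + 4/7| < (114/49)/u < ε.

N = (114/49)/ε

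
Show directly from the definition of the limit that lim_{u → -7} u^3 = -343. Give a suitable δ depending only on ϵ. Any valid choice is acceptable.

Let ϵ > 0 be given. We seek δ > 0 with 0 < |u + 7| < δ ⇒ |u^3 + 343| < ϵ.
Factor: u^3 + 343 = (u + 7)(u^2 - 7u + 49), so |u^3 + 343| = |u + 7|·|u^2 - 7u + 49|.
Impose δ ≤ 1 so that |u| < 8; then |u^2 - 7u + 49| ≤ 169.
Hence |u^3 + 343| ≤ 169|u + 7|, which is < ϵ once |u + 7| < ϵ/169.
Take δ = min(1, ϵ/169). If 0 < |u + 7| < δ then both bounds hold and |u^3 + 343| ≤ 169|u + 7| < 169·(ϵ/169) = ϵ.

δ = min(1, ϵ/169)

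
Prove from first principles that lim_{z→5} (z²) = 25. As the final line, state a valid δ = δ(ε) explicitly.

δ = min(1, ε/11)

Fix ε > 0. We seek δ > 0 with 0 < |z − 5| < δ ⇒ |z² − 25| < ε.
Factor: z² − 25 = (z − 5)(z + 5), so |z² − 25| = |z − 5|·|z + 5|.
Impose δ ≤ 1 so that |z| < 6; then |z + 5| ≤ 11.
Hence |z² − 25| ≤ 11|z − 5|, which is < ε once |z − 5| < ε/11.
Take δ = min(1, ε/11). If 0 < |z − 5| < δ then both bounds hold and |z² − 25| ≤ 11|z − 5| < 11·(ε/11) = ε.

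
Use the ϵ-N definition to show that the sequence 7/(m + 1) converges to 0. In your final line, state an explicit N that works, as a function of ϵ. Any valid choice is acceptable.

N = 7/ϵ

Suppose ϵ > 0. For m ≥ 1, |7/(m + 1) − 0| = 7/(m + 1) ≤ 7/m.
We need 7/m < ϵ, i.e. m > 7/ϵ.
Take N = 7/ϵ. If m > N then |7/(m + 1)| ≤ 7/m < ϵ.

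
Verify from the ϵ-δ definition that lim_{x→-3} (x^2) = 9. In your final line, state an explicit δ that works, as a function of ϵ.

Let ϵ > 0. We seek δ > 0 with 0 < |x + 3| < δ ⇒ |x^2 − 9| < ϵ.
Factor: x^2 − 9 = (x + 3)(x - 3), so |x^2 − 9| = |x + 3|·|x - 3|.
Restrict δ ≤ 1. Then |x + 3| < 1 gives |x| < 4, so by the triangle inequality |x - 3| ≤ 4 + 3 = 7.
Hence |x^2 − 9| ≤ 7|x + 3|, which is < ϵ once |x + 3| < ϵ/7.
Take δ = min(1, ϵ/7). If 0 < |x + 3| < δ then both bounds hold and |x^2 − 9| ≤ 7|x + 3| < 7·(ϵ/7) = ϵ.

δ = min(1, ϵ/7)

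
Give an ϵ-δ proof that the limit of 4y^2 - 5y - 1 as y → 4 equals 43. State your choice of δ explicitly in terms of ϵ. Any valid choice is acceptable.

δ = min(1, ϵ/31)

Let ϵ > 0. We want δ > 0 such that 0 < |y − 4| < δ implies |(4y^2 - 5y - 1) − 43| < ϵ.
(4y^2 - 5y - 1) − 43 = 4y^2 - 5y - 44 = (y − 4)(4y + 11).
So |(4y^2 - 5y - 1) − 43| = |y − 4|·|4y + 11|.
Require δ ≤ 1. Then |y − 4| < 1 gives |y| < 5, and by the triangle inequality |4y + 11| ≤ 4·5 + 11 = 31.
Hence |(4y^2 - 5y - 1) − 43| ≤ 31|y − 4| < ϵ provided |y − 4| < ϵ/31.
Take δ = min(1, ϵ/31). Then 0 < |y − 4| < δ gives both |y − 4| < 1 and |y − 4| < ϵ/31, so |(4y^2 - 5y - 1) − 43| < ϵ.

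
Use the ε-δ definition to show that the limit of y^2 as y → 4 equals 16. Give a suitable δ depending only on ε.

Fix ε > 0. We seek δ > 0 with 0 < |y − 4| < δ ⇒ |y^2 − 16| < ε.
Factor: y^2 − 16 = (y − 4)(y + 4), so |y^2 − 16| = |y − 4|·|y + 4|.
Impose δ ≤ 1 so that |y| < 5; then |y + 4| ≤ 9.
Hence |y^2 − 16| ≤ 9|y − 4|, which is < ε once |y − 4| < ε/9.
Take δ = min(1, ε/9). If 0 < |y − 4| < δ then both bounds hold and |y^2 − 16| ≤ 9|y − 4| < 9·(ε/9) = ε.

δ = min(1, ε/9)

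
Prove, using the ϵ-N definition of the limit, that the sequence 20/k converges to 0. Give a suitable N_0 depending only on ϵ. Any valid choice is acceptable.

N_0 = 20/ϵ

Let ϵ > 0 be given. For k ≥ 1, |20/k − 0| = 20/(k) ≤ 20/k.
We need 20/k < ϵ, i.e. k > 20/ϵ.
Take N_0 = 20/ϵ. If k > N_0 then |20/k| ≤ 20/k < ϵ.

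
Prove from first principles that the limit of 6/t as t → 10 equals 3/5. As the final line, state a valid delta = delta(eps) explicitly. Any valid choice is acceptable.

Let eps > 0. We seek delta > 0 such that 0 < |t − 10| < delta implies |6/t − (3/5)| < eps.
|6/t − (3/5)| = 6·|10 − t|/(10·|t|) = 6|t − 10|/(10|t|).
Restrict delta ≤ 5. Then |t − 10| < 5 gives |t| > 5, so 10|t| > 50.
Then |6/t − (3/5)| < 6|t − 10|/50, which is < eps when |t − 10| < (25/3)eps.
Take delta = min(5, (25/3)eps). Then 0 < |t − 10| < delta gives both |t − 10| < 5 and |t − 10| < (25/3)eps, so |6/t − (3/5)| < eps.

delta = min(5, (25/3)eps)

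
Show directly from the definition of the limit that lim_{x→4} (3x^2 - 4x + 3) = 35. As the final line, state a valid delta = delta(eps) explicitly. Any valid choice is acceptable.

delta = min(2, eps/26)

Let eps > 0. We want delta > 0 such that 0 < |x − 4| < delta implies |(3x^2 - 4x + 3) − 35| < eps.
(3x^2 - 4x + 3) − 35 = 3x^2 - 4x - 32 = (x − 4)(3x + 8).
So |(3x^2 - 4x + 3) − 35| = |x − 4|·|3x + 8|.
Assume first that |x − 4| < 2, so |x| < 6. Then |3x + 8| ≤ 3·6 + 8 = 26.
Hence |(3x^2 - 4x + 3) − 35| ≤ 26|x − 4| < eps provided |x − 4| < eps/26.
Choosing delta = min(2, eps/26) ensures both conditions, hence |(3x^2 - 4x + 3) − 35| < eps.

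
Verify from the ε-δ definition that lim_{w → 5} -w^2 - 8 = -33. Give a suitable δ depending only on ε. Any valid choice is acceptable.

Let ε > 0 be given. We want δ > 0 such that 0 < |w − 5| < δ implies |(-w^2 - 8) + 33| < ε.
(-w^2 - 8) + 33 = -w^2 + 25 = (w − 5)(-w - 5).
So |(-w^2 - 8) + 33| = |w − 5|·|-w - 5|.
Assume first that |w − 5| < 1, so |w| < 6. Then |-w - 5| ≤ 6 + 5 = 11.
Hence |(-w^2 - 8) + 33| ≤ 11|w − 5| < ε provided |w − 5| < ε/11.
Choosing δ = min(1, ε/11) ensures both conditions, hence |(-w^2 - 8) + 33| < ε.

δ = min(1, ε/11)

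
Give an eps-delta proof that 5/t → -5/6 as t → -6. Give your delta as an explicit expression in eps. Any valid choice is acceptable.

delta = min(3, (18/5)eps)

Suppose eps > 0. We seek delta > 0 such that 0 < |t + 6| < delta implies |5/t + 5/6| < eps.
|5/t + 5/6| = 5·|-6 − t|/(6·|t|) = 5|t + 6|/(6|t|).
Restrict delta ≤ 3. Then |t + 6| < 3 gives |t| > 3, so 6|t| > 18.
Then |5/t + 5/6| < 5|t + 6|/18, which is < eps when |t + 6| < (18/5)eps.
Take delta = min(3, (18/5)eps). Then 0 < |t + 6| < delta gives both |t + 6| < 3 and |t + 6| < (18/5)eps, so |5/t + 5/6| < eps.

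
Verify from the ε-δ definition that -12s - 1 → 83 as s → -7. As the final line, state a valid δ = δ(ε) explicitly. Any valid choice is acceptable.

δ = ε/12

Suppose ε > 0. We need δ > 0 so that 0 < |s + 7| < δ implies |(-12s - 1) − 83| < ε.
|(-12s - 1) − 83| = |-12s - 84| = 12|s + 7|.
So 12|s + 7| < ε exactly when |s + 7| < ε/12.
Take δ = ε/12. If 0 < |s + 7| < δ then |(-12s - 1) − 83| = 12|s + 7| < 12·(ε/12) = ε.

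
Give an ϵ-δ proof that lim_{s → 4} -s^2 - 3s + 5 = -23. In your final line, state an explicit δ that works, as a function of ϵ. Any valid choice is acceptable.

Let ϵ > 0 be given. We want δ > 0 such that 0 < |s − 4| < δ implies |(-s^2 - 3s + 5) + 23| < ϵ.
(-s^2 - 3s + 5) + 23 = -s^2 - 3s + 28 = (s − 4)(-s - 7).
So |(-s^2 - 3s + 5) + 23| = |s − 4|·|-s - 7|.
Assume first that |s − 4| < 1, so |s| < 5. Then |-s - 7| ≤ 5 + 7 = 12.
Hence |(-s^2 - 3s + 5) + 23| ≤ 12|s − 4| < ϵ provided |s − 4| < ϵ/12.
Choosing δ = min(1, ϵ/12) ensures both conditions, hence |(-s^2 - 3s + 5) + 23| < ϵ.

δ = min(1, ϵ/12)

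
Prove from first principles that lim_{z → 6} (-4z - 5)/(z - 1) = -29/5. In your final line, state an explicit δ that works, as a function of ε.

δ = min(5/2, (25/18)ε)

Fix ε > 0. We want δ > 0 with 0 < |z − 6| < δ ⇒ |(-4z - 5)/(z - 1) + 29/5| < ε.
Combining over a common denominator, (-4z - 5)/(z - 1) + 29/5 = [(-4z - 5)·5 − (-29)·(z - 1)] / [5·(z - 1)] = 9(z − 6) / (5(z - 1)).
So |(-4z - 5)/(z - 1) + 29/5| = 9|z − 6| / (5·|z − 1|).
Restrict δ ≤ 5/2. Then |z − 6| < 5/2 gives |z − 1| = |(z − 6) + 5| ≥ 5 − 5/2 = 5/2.
Hence |(-4z - 5)/(z - 1) + 29/5| < 9|z − 6|/(5·(5/2)) = (18/25)|z − 6|, which is < ε once |z − 6| < (25/18)ε.
Take δ = min(5/2, (25/18)ε). Then 0 < |z − 6| < δ forces both bounds, so |(-4z - 5)/(z - 1) + 29/5| < ε.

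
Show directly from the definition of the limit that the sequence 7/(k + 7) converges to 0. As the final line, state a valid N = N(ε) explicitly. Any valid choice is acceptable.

N = 7/ε

Let ε > 0 be given. For k ≥ 1, |7/(k + 7) − 0| = 7/(k + 7) ≤ 7/k.
We need 7/k < ε, i.e. k > 7/ε.
Take N = 7/ε. If k > N then |7/(k + 7)| ≤ 7/k < ε.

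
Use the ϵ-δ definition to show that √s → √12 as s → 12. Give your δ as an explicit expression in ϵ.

δ = min(12, √12·ϵ)

Suppose ϵ > 0. We want δ > 0 such that 0 < |s − 12| < δ implies |√s − √12| < ϵ.
Multiplying by the conjugate, |√s − √12| = |s − 12|/(√s + √12).
Restrict δ ≤ 12 so that |s − 12| < 12 forces s > 0, and then √s + √12 > √12.
Hence |√s − √12| < |s − 12|/√12, which is < ϵ once |s − 12| < √12·ϵ.
Take δ = min(12, √12·ϵ). If 0 < |s − 12| < δ then s > 0 and |√s − √12| < |s − 12|/√12 < ϵ.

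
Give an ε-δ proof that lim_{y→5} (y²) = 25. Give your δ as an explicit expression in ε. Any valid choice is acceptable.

Let ε > 0 be given. We seek δ > 0 with 0 < |y − 5| < δ ⇒ |y² − 25| < ε.
Factor: y² − 25 = (y − 5)(y + 5), so |y² − 25| = |y − 5|·|y + 5|.
Restrict δ ≤ 2. Then |y − 5| < 2 gives |y| < 7, so by the triangle inequality |y + 5| ≤ 7 + 5 = 12.
Hence |y² − 25| ≤ 12|y − 5|, which is < ε once |y − 5| < ε/12.
Take δ = min(2, ε/12). If 0 < |y − 5| < δ then both bounds hold and |y² − 25| ≤ 12|y − 5| < 12·(ε/12) = ε.

δ = min(2, ε/12)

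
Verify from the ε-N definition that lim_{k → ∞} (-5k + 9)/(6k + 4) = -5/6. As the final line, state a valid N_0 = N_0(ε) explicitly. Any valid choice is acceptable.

Let ε > 0 be given. For k ≥ 1, |(-5k + 9)/(6k + 4) + 5/6| = |74|/(6(6k + 4)) = 74/(6(6k + 4)).
Since 6k + 4 ≥ 6k for k ≥ 1, this is ≤ 74/(6·6k) = (37/18)/k.
So |(-5k + 9)/(6k + 4) + 5/6| < ε whenever k > (37/18)/ε.
Take N_0 = (37/18)/ε. If k > N_0 then |(-5k + 9)/(6k + 4) + 5/6| ≤ (37/18)/k < ε.

N_0 = (37/18)/ε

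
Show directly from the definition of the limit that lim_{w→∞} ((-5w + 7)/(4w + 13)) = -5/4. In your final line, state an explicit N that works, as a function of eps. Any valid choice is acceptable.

Fix eps > 0. We seek N > 0 such that w > N implies |(-5w + 7)/(4w + 13) + 5/4| < eps.
(-5w + 7)/(4w + 13) + 5/4 = (4(-5w + 7) − (-5)(4w + 13)) / (4(4w + 13)) = 93/(4(4w + 13)).
For w > 0 we have 4w + 13 > 4w, so |(-5w + 7)/(4w + 13) + 5/4| = 93/(4(4w + 13)) < 93/(4·4w) = (93/16)/w.
Thus |(-5w + 7)/(4w + 13) + 5/4| < eps whenever w > (93/16)/eps.
Take N = (93/16)/eps. If w > N then |(-5w + 7)/(4w + 13) + 5/4| < (93/16)/w < eps.

N = (93/16)/eps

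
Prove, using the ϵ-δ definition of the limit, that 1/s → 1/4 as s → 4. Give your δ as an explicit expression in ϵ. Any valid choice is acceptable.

δ = min(2, 8ϵ)

Let ϵ > 0 be given. We seek δ > 0 such that 0 < |s − 4| < δ implies |1/s − (1/4)| < ϵ.
|1/s − (1/4)| = |4 − s|/(4·|s|) = |s − 4|/(4|s|).
Restrict δ ≤ 2. Then |s − 4| < 2 gives |s| > 2, so 4|s| > 8.
Then |1/s − (1/4)| < |s − 4|/8, which is < ϵ when |s − 4| < 8ϵ.
Take δ = min(2, 8ϵ). Then 0 < |s − 4| < δ gives both |s − 4| < 2 and |s − 4| < 8ϵ, so |1/s − (1/4)| < ϵ.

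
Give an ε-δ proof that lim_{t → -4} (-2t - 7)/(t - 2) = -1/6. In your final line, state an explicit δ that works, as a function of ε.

Let ε > 0. We want δ > 0 with 0 < |t + 4| < δ ⇒ |(-2t - 7)/(t - 2) + 1/6| < ε.
Combining over a common denominator, (-2t - 7)/(t - 2) + 1/6 = [(-2t - 7)·(-6) − 1·(t - 2)] / [(-6)·(t - 2)] = 11(t + 4) / ((-6)(t - 2)).
So |(-2t - 7)/(t - 2) + 1/6| = 11|t + 4| / (6·|t − 2|).
Require δ ≤ 3, so |t − 2| ≥ |-6| − |t + 4| > 6 − 3 = 3.
Hence |(-2t - 7)/(t - 2) + 1/6| < 11|t + 4|/(6·3) = (11/18)|t + 4|, which is < ε once |t + 4| < (18/11)ε.
Take δ = min(3, (18/11)ε). Then 0 < |t + 4| < δ forces both bounds, so |(-2t - 7)/(t - 2) + 1/6| < ε.

δ = min(3, (18/11)ε)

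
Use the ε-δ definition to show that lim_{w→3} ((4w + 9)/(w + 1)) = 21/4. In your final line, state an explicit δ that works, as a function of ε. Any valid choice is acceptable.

δ = min(2, (8/5)ε)

Suppose ε > 0. We want δ > 0 with 0 < |w − 3| < δ ⇒ |(4w + 9)/(w + 1) − (21/4)| < ε.
Combining over a common denominator, (4w + 9)/(w + 1) − (21/4) = [(4w + 9)·4 − 21·(w + 1)] / [4·(w + 1)] = -5(w − 3) / (4(w + 1)).
So |(4w + 9)/(w + 1) − (21/4)| = 5|w − 3| / (4·|w + 1|).
Restrict δ ≤ 2. Then |w − 3| < 2 gives |w + 1| = |(w − 3) + 4| ≥ 4 − 2 = 2.
Hence |(4w + 9)/(w + 1) − (21/4)| < 5|w − 3|/(4·2) = (5/8)|w − 3|, which is < ε once |w − 3| < (8/5)ε.
Take δ = min(2, (8/5)ε). Then 0 < |w − 3| < δ forces both bounds, so |(4w + 9)/(w + 1) − (21/4)| < ε.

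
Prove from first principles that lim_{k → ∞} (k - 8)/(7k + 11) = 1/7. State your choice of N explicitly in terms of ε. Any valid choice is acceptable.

Let ε > 0 be given. For k ≥ 1, |(k - 8)/(7k + 11) − (1/7)| = |-67|/(7(7k + 11)) = 67/(7(7k + 11)).
Since 7k + 11 ≥ 7k for k ≥ 1, this is ≤ 67/(7·7k) = (67/49)/k.
So |(k - 8)/(7k + 11) − (1/7)| < ε whenever k > (67/49)/ε.
Take N = (67/49)/ε. If k > N then |(k - 8)/(7k + 11) − (1/7)| ≤ (67/49)/k < ε.

N = (67/49)/ε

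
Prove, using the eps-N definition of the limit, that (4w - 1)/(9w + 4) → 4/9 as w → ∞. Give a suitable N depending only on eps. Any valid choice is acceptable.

N = (25/81)/eps

Fix eps > 0. We seek N > 0 such that w > N implies |(4w - 1)/(9w + 4) − (4/9)| < eps.
(4w - 1)/(9w + 4) − (4/9) = (9(4w - 1) − 4(9w + 4)) / (9(9w + 4)) = -25/(9(9w + 4)).
For w > 0 we have 9w + 4 > 9w, so |(4w - 1)/(9w + 4) − (4/9)| = 25/(9(9w + 4)) < 25/(9·9w) = (25/81)/w.
Thus |(4w - 1)/(9w + 4) − (4/9)| < eps whenever w > (25/81)/eps.
Take N = (25/81)/eps. If w > N then |(4w - 1)/(9w + 4) − (4/9)| < (25/81)/w < eps.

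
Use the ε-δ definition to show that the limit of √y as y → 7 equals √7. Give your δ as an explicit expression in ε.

Let ε > 0 be given. We want δ > 0 such that 0 < |y − 7| < δ implies |√y − √7| < ε.
Multiplying by the conjugate, |√y − √7| = |y − 7|/(√y + √7).
Restrict δ ≤ 7 so that |y − 7| < 7 forces y > 0, and then √y + √7 > √7.
Hence |√y − √7| < |y − 7|/√7, which is < ε once |y − 7| < √7·ε.
Take δ = min(7, √7·ε). If 0 < |y − 7| < δ then y > 0 and |√y − √7| < |y − 7|/√7 < ε.

δ = min(7, √7·ε)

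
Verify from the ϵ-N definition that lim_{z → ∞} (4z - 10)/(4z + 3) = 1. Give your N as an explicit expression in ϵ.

Let ϵ > 0. We seek N > 0 such that z > N implies |(4z - 10)/(4z + 3) − 1| < ϵ.
(4z - 10)/(4z + 3) − 1 = (4(4z - 10) − 4(4z + 3)) / (4(4z + 3)) = -52/(4(4z + 3)).
For z > 0 we have 4z + 3 > 4z, so |(4z - 10)/(4z + 3) − 1| = 52/(4(4z + 3)) < 52/(4·4z) = (13/4)/z.
Thus |(4z - 10)/(4z + 3) − 1| < ϵ whenever z > (13/4)/ϵ.
Take N = (13/4)/ϵ. If z > N then |(4z - 10)/(4z + 3) − 1| < (13/4)/z < ϵ.

N = (13/4)/ϵ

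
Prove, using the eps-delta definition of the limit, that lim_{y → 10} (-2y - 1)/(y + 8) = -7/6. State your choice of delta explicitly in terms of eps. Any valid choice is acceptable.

Let eps > 0. We want delta > 0 with 0 < |y − 10| < delta ⇒ |(-2y - 1)/(y + 8) + 7/6| < eps.
Combining over a common denominator, (-2y - 1)/(y + 8) + 7/6 = [(-2y - 1)·18 − (-21)·(y + 8)] / [18·(y + 8)] = -15(y − 10) / (18(y + 8)).
So |(-2y - 1)/(y + 8) + 7/6| = 15|y − 10| / (18·|y + 8|).
Restrict delta ≤ 9. Then |y − 10| < 9 gives |y + 8| = |(y − 10) + 18| ≥ 18 − 9 = 9.
Hence |(-2y - 1)/(y + 8) + 7/6| < 15|y − 10|/(18·9) = (5/54)|y − 10|, which is < eps once |y − 10| < (54/5)eps.
Take delta = min(9, (54/5)eps). Then 0 < |y − 10| < delta forces both bounds, so |(-2y - 1)/(y + 8) + 7/6| < eps.

delta = min(9, (54/5)eps)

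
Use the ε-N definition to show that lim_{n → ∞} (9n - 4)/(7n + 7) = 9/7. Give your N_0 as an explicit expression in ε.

N_0 = (13/7)/ε

Let ε > 0. For n ≥ 1, |(9n - 4)/(7n + 7) − (9/7)| = |-91|/(7(7n + 7)) = 91/(7(7n + 7)).
Since 7n + 7 ≥ 7n for n ≥ 1, this is ≤ 91/(7·7n) = (13/7)/n.
So |(9n - 4)/(7n + 7) − (9/7)| < ε whenever n > (13/7)/ε.
Take N_0 = (13/7)/ε. If n > N_0 then |(9n - 4)/(7n + 7) − (9/7)| ≤ (13/7)/n < ε.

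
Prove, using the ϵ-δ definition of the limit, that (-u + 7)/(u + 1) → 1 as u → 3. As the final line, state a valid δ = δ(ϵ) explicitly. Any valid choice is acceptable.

Let ϵ > 0. We want δ > 0 with 0 < |u − 3| < δ ⇒ |(-u + 7)/(u + 1) − 1| < ϵ.
Combining over a common denominator, (-u + 7)/(u + 1) − 1 = [(-u + 7)·4 − 4·(u + 1)] / [4·(u + 1)] = -8(u − 3) / (4(u + 1)).
So |(-u + 7)/(u + 1) − 1| = 8|u − 3| / (4·|u + 1|).
Restrict δ ≤ 2. Then |u − 3| < 2 gives |u + 1| = |(u − 3) + 4| ≥ 4 − 2 = 2.
Hence |(-u + 7)/(u + 1) − 1| < 8|u − 3|/(4·2) = |u − 3|, which is < ϵ once |u − 3| < ϵ.
Take δ = min(2, ϵ). Then 0 < |u − 3| < δ forces both bounds, so |(-u + 7)/(u + 1) − 1| < ϵ.

δ = min(2, ϵ)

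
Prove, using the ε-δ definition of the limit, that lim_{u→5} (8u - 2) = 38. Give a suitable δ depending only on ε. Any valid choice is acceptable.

Fix ε > 0. We need δ > 0 so that 0 < |u − 5| < δ implies |(8u - 2) − 38| < ε.
|(8u - 2) − 38| = |8u - 40| = 8|u − 5|.
Thus it suffices that |u − 5| < ε/8.
Choosing δ = ε/8 gives |(8u - 2) − 38| = 8|u − 5| < ε whenever |u − 5| < δ.

δ = ε/8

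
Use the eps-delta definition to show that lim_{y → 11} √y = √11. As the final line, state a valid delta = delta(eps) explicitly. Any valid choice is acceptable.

delta = min(11, √11·eps)

Let eps > 0. We want delta > 0 such that 0 < |y − 11| < delta implies |√y − √11| < eps.
Rationalise: √y − √11 = (y − 11)/(√y + √11), so |√y − √11| = |y − 11|/(√y + √11).
Restrict delta ≤ 11 so that |y − 11| < 11 forces y > 0, and then √y + √11 > √11.
Hence |√y − √11| < |y − 11|/√11, which is < eps once |y − 11| < √11·eps.
Take delta = min(11, √11·eps). If 0 < |y − 11| < delta then y > 0 and |√y − √11| < |y − 11|/√11 < eps.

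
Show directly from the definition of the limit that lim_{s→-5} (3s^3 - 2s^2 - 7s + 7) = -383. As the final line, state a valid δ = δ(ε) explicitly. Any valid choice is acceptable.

δ = min(1, ε/288)

Suppose ε > 0. We want δ > 0 such that 0 < |s + 5| < δ implies |(3s^3 - 2s^2 - 7s + 7) + 383| < ε.
(3s^3 - 2s^2 - 7s + 7) + 383 = 3s^3 - 2s^2 - 7s + 390 = (s + 5)(3s^2 - 17s + 78).
So |(3s^3 - 2s^2 - 7s + 7) + 383| = |s + 5|·|3s^2 - 17s + 78|.
Require δ ≤ 1. Then |s + 5| < 1 gives |s| < 6, and by the triangle inequality |3s^2 - 17s + 78| ≤ 3·6^2 + 17·6 + 78 = 288.
Hence |(3s^3 - 2s^2 - 7s + 7) + 383| ≤ 288|s + 5| < ε provided |s + 5| < ε/288.
Choosing δ = min(1, ε/288) ensures both conditions, hence |(3s^3 - 2s^2 - 7s + 7) + 383| < ε.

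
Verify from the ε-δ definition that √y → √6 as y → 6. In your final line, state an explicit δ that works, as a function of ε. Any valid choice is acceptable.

δ = min(6, √6·ε)

Let ε > 0 be given. We want δ > 0 such that 0 < |y − 6| < δ implies |√y − √6| < ε.
Multiplying by the conjugate, |√y − √6| = |y − 6|/(√y + √6).
Restrict δ ≤ 6 so that |y − 6| < 6 forces y > 0, and then √y + √6 > √6.
Hence |√y − √6| < |y − 6|/√6, which is < ε once |y − 6| < √6·ε.
Take δ = min(6, √6·ε). If 0 < |y − 6| < δ then y > 0 and |√y − √6| < |y − 6|/√6 < ε.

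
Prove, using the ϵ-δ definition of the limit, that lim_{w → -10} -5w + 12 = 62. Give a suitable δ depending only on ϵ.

δ = ϵ/5

Fix ϵ > 0. We need δ > 0 so that 0 < |w + 10| < δ implies |(-5w + 12) − 62| < ϵ.
|(-5w + 12) − 62| = |-5w - 50| = 5|w + 10|.
Thus it suffices that |w + 10| < ϵ/5.
Choosing δ = ϵ/5 gives |(-5w + 12) − 62| = 5|w + 10| < ϵ whenever |w + 10| < δ.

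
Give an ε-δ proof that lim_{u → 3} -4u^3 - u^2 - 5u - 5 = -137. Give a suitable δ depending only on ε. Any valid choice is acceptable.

Let ε > 0. We want δ > 0 such that 0 < |u − 3| < δ implies |(-4u^3 - u^2 - 5u - 5) + 137| < ε.
(-4u^3 - u^2 - 5u - 5) + 137 = -4u^3 - u^2 - 5u + 132 = (u − 3)(-4u^2 - 13u - 44).
So |(-4u^3 - u^2 - 5u - 5) + 137| = |u − 3|·|-4u^2 - 13u - 44|.
Assume first that |u − 3| < 2, so |u| < 5. Then |-4u^2 - 13u - 44| ≤ 4·5^2 + 13·5 + 44 = 209.
Hence |(-4u^3 - u^2 - 5u - 5) + 137| ≤ 209|u − 3| < ε provided |u − 3| < ε/209.
Take δ = min(2, ε/209). Then 0 < |u − 3| < δ gives both |u − 3| < 2 and |u − 3| < ε/209, so |(-4u^3 - u^2 - 5u - 5) + 137| < ε.

δ = min(2, ε/209)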